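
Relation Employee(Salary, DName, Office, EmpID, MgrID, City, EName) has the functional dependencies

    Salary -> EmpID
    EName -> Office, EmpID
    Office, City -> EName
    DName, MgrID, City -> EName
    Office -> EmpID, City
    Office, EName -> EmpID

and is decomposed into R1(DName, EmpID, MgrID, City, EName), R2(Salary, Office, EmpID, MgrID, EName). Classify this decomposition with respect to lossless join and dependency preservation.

lossy but dependency-preserving

Lossless test: (EmpID, MgrID, EName)⁺ = {Office, EmpID, MgrID, City, EName}, which is a superkey of neither fragment — lossy.
Dependency preservation: Office, City → EName; Office → EmpID, City are not contained in any single fragment, but the restricted closure of each left-hand side across the fragments still reaches the right-hand side; the remaining FDs each lie inside some fragment. All dependencies are preserved.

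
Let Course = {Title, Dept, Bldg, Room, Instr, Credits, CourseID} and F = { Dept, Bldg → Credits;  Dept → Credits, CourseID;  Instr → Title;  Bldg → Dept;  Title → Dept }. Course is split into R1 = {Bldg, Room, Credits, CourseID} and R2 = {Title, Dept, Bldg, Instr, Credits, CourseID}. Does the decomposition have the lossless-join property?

No

Common attributes: R1 ∩ R2 = {Bldg, Credits, CourseID}.
Closure of {Bldg, Credits, CourseID}: Bldg → Dept applies, adding Dept. So (Bldg, Credits, CourseID)⁺ = {Dept, Bldg, Credits, CourseID}.
The closure contains neither all of R1 = {Bldg, Room, Credits, CourseID} nor all of R2 = {Title, Dept, Bldg, Instr, Credits, CourseID}, so the common attributes are not a superkey of either fragment. The join is lossy.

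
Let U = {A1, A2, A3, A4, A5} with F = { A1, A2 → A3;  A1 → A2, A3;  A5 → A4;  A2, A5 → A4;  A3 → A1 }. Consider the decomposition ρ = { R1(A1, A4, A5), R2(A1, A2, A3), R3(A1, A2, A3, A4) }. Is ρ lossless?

Chase test. Columns are A1, A2, A3, A4, A5; row i has aⱼ where attribute j ∈ Ri, else bᵢⱼ.
Initial tableau (one row per fragment):
  row 1: a1 b12 b13 a4 a5
  row 2: a1 a2 a3 b24 b25
  row 3: a1 a2 a3 a4 b35
Rows 1 and 2 agree on A1; apply A1→A2, A3 and equate their A2, A3 entries.
Row 1 is now all distinguished symbols — the join is lossless.

Yes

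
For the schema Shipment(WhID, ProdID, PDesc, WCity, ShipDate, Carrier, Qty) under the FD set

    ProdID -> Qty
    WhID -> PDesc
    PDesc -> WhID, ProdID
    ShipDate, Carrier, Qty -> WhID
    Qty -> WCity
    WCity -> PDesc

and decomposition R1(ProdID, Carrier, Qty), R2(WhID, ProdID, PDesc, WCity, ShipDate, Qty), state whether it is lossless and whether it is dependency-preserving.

Lossless test: (ProdID, Qty)⁺ = {WhID, ProdID, PDesc, WCity, Qty}, which is a superkey of neither fragment — lossy.
Dependency preservation: ShipDate, Carrier, Qty → WhID is not contained in any single fragment, but the restricted closure of its left-hand side across the fragments still reaches the right-hand side; the remaining FDs each lie inside some fragment. All dependencies are preserved.

lossy but dependency-preserving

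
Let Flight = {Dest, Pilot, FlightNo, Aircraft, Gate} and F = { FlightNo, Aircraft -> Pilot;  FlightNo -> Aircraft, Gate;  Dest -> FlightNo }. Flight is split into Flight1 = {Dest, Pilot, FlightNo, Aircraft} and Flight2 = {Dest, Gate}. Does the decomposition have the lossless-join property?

Common attributes: Flight1 ∩ Flight2 = {Dest}.
Closure of {Dest}: Dest → FlightNo applies, adding FlightNo; FlightNo → Aircraft, Gate applies, adding Aircraft, Gate; FlightNo, Aircraft → Pilot applies, adding Pilot. So (Dest)⁺ = {Dest, Pilot, FlightNo, Aircraft, Gate}.
This closure contains every attribute of Flight1, so Flight1 ∩ Flight2 → Flight1. The join is lossless.

Yes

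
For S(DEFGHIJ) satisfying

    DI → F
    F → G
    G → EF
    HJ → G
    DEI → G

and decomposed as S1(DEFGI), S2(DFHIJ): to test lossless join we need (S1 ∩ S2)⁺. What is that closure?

S1 ∩ S2 = {DFI}.
F → G applies, adding G
G → EF applies, adding E
Closure: {DEFGI}.

DEFGI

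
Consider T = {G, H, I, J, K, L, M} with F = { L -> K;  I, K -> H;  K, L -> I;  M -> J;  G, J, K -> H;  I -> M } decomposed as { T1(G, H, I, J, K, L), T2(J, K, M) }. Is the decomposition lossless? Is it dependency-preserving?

lossy and not dependency-preserving

Lossless test: (J, K)⁺ = {J, K}, which is a superkey of neither fragment — lossy.
Dependency preservation: the restricted closure of {I} across the fragments never reaches {M}, so I → M cannot be enforced without a join — not preserved.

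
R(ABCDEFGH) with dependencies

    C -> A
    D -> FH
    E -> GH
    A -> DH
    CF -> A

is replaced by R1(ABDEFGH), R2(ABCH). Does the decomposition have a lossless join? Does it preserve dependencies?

lossy but dependency-preserving

Lossless test: (ABH)⁺ = {ABDFH}, which is a superkey of neither fragment — lossy.
Dependency preservation: CF → A is not contained in any single fragment, but the restricted closure of its left-hand side across the fragments still reaches the right-hand side; the remaining FDs each lie inside some fragment. All dependencies are preserved.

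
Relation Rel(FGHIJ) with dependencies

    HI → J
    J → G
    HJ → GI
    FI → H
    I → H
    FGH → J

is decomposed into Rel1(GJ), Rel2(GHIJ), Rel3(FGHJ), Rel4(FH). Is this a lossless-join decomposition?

Yes

Chase test. Columns are FGHIJ; row i has aⱼ where attribute j ∈ Reli, else bᵢⱼ.
Initial tableau (one row per fragment):
  row 1: b11 a2 b13 b14 a5
  row 2: b21 a2 a3 a4 a5
  row 3: a1 a2 a3 b34 a5
  row 4: a1 b42 a3 b44 b45
Rows 2 and 3 agree on HJ; apply HJ→GI and equate their GI entries.
Row 3 is now all distinguished symbols — the join is lossless.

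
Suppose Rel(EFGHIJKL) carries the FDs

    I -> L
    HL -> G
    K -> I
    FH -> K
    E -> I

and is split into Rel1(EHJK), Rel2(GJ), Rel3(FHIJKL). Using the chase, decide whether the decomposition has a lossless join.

Chase test. Columns are EFGHIJKL; row i has aⱼ where attribute j ∈ Reli, else bᵢⱼ.
Initial tableau (one row per fragment):
  row 1: a1 b12 b13 a4 b15 a6 a7 b18
  row 2: b21 b22 a3 b24 b25 a6 b27 b28
  row 3: b31 a2 b33 a4 a5 a6 a7 a8
Rows 1 and 3 agree on K; apply K→I and equate their I entries.
Rows 1 and 3 agree on I; apply I→L and equate their L entries.
Rows 1 and 3 agree on HL; apply HL→G and equate their G entries.
No row becomes fully distinguished — the join is lossy.

No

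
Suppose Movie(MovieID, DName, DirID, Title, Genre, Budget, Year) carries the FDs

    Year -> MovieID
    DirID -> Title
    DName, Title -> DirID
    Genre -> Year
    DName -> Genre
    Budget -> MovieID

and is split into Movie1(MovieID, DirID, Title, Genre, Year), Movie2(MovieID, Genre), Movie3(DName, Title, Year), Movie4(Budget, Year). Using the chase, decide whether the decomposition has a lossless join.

Chase test. Columns are MovieID, DName, DirID, Title, Genre, Budget, Year; row i has aⱼ where attribute j ∈ Moviei, else bᵢⱼ.
Initial tableau (one row per fragment):
  row 1: a1 b12 a3 a4 a5 b16 a7
  row 2: a1 b22 b23 b24 a5 b26 b27
  row 3: b31 a2 b33 a4 b35 b36 a7
  row 4: b41 b42 b43 b44 b45 a6 a7
Rows 1 and 3 agree on Year; apply Year→MovieID and equate their MovieID entries.
Rows 1 and 4 agree on Year; apply Year→MovieID and equate their MovieID entries.
Rows 1 and 2 agree on Genre; apply Genre→Year and equate their Year entries.
No row becomes fully distinguished — the join is lossy.

No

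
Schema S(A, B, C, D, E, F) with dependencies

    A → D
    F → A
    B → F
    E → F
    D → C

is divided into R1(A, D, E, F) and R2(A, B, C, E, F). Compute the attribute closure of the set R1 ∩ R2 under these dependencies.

R1 ∩ R2 = {A, E, F}.
A → D applies, adding D
D → C applies, adding C
Closure: {A, C, D, E, F}.

A, C, D, E, F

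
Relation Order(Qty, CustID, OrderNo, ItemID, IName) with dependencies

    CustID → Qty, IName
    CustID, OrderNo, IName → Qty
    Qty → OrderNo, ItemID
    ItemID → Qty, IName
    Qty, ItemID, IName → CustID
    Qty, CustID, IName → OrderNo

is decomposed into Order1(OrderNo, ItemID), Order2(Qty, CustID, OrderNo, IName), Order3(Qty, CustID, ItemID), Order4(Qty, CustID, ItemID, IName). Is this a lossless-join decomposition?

Yes

Chase test. Columns are Qty, CustID, OrderNo, ItemID, IName; row i has aⱼ where attribute j ∈ Orderi, else bᵢⱼ.
Initial tableau (one row per fragment):
  row 1: b11 b12 a3 a4 b15
  row 2: a1 a2 a3 b24 a5
  row 3: a1 a2 b33 a4 b35
  row 4: a1 a2 b43 a4 a5
Rows 2 and 3 agree on CustID; apply CustID→Qty, IName and equate their Qty, IName entries.
Rows 2 and 3 agree on Qty; apply Qty→OrderNo, ItemID and equate their OrderNo, ItemID entries.
Rows 2 and 4 agree on Qty; apply Qty→OrderNo, ItemID and equate their OrderNo, ItemID entries.
Rows 1 and 2 agree on ItemID; apply ItemID→Qty, IName and equate their Qty, IName entries.
Rows 1 and 2 agree on Qty, ItemID, IName; apply Qty, ItemID, IName→CustID and equate their CustID entries.
Row 1 is now all distinguished symbols — the join is lossless.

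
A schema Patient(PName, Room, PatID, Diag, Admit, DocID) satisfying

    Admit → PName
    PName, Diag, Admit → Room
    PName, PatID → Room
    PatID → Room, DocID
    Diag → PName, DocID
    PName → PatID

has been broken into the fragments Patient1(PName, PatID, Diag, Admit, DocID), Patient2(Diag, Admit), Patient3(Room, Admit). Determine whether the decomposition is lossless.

Yes

Chase test. Columns are PName, Room, PatID, Diag, Admit, DocID; row i has aⱼ where attribute j ∈ Patienti, else bᵢⱼ.
Initial tableau (one row per fragment):
  row 1: a1 b12 a3 a4 a5 a6
  row 2: b21 b22 b23 a4 a5 b26
  row 3: b31 a2 b33 b34 a5 b36
Rows 1 and 2 agree on Admit; apply Admit→PName and equate their PName entries.
Rows 1 and 3 agree on Admit; apply Admit→PName and equate their PName entries.
Rows 1 and 2 agree on PName, Diag, Admit; apply PName, Diag, Admit→Room and equate their Room entries.
Rows 1 and 2 agree on Diag; apply Diag→PName, DocID and equate their PName, DocID entries.
Rows 1 and 2 agree on PName; apply PName→PatID and equate their PatID entries.
Rows 1 and 3 agree on PName; apply PName→PatID and equate their PatID entries.
Rows 1 and 3 agree on PName, PatID; apply PName, PatID→Room and equate their Room entries.
Rows 1 and 3 agree on PatID; apply PatID→Room, DocID and equate their Room, DocID entries.
Row 1 is now all distinguished symbols — the join is lossless.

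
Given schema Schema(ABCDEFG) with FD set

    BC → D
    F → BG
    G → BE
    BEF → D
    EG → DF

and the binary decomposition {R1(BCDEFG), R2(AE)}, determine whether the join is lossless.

No

Common attributes: R1 ∩ R2 = {E}.
No dependency enlarges {E}, so (E)⁺ = {E}.
The closure contains neither all of R1 = {BCDEFG} nor all of R2 = {AE}, so the common attributes are not a superkey of either fragment. The join is lossy.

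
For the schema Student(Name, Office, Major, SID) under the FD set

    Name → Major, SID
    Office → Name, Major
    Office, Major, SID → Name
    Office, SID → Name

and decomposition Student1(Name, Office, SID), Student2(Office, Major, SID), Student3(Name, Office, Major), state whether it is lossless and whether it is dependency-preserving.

lossless and dependency-preserving

Lossless test (chase): Rows 1 and 3 agree on Name; apply Name→Major, SID and equate their Major, SID entries. Rows 1 and 2 agree on Office; apply Office→Name, Major and equate their Name, Major entries. Row 1 is now all distinguished symbols — the join is lossless.
Dependency preservation: Name → Major, SID; Office, Major, SID → Name are not contained in any single fragment, but the restricted closure of each left-hand side across the fragments still reaches the right-hand side; the remaining FDs each lie inside some fragment. All dependencies are preserved.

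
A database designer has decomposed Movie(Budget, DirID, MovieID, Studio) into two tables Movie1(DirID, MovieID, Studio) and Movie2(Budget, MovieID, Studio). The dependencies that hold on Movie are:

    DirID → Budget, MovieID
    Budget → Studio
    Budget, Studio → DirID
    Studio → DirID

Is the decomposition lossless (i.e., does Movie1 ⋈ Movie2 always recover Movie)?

Common attributes: Movie1 ∩ Movie2 = {MovieID, Studio}.
Closure of {MovieID, Studio}: Studio → DirID applies, adding DirID; DirID → Budget, MovieID applies, adding Budget. So (MovieID, Studio)⁺ = {Budget, DirID, MovieID, Studio}.
This closure contains every attribute of Movie1, so Movie1 ∩ Movie2 → Movie1. The join is lossless.

Yes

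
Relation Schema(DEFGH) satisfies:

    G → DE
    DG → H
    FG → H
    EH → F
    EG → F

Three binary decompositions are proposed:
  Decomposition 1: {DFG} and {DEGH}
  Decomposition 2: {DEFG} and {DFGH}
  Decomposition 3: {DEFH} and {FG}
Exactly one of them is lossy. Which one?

Decomposition 1: common = {DG}, closure = {DEFGH} → lossless.
Decomposition 2: common = {DFG}, closure = {DEFGH} → lossless.
Decomposition 3: common = {F}, closure = {F} → lossy.

Decomposition 3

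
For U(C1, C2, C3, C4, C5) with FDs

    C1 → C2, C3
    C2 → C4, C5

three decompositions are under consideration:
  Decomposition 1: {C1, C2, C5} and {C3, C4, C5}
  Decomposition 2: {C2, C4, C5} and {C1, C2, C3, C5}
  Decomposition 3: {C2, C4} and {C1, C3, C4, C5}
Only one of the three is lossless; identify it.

Decomposition 2

Decomposition 1: common = {C5}, closure = {C5} → lossy.
Decomposition 2: common = {C2, C5}, closure = {C2, C4, C5} → lossless.
Decomposition 3: common = {C4}, closure = {C4} → lossy.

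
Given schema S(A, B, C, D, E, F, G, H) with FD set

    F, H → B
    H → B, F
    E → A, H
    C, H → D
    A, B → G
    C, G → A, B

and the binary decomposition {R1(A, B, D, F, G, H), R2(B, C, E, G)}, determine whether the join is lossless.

No

Common attributes: R1 ∩ R2 = {B, G}.
No dependency enlarges {B, G}, so (B, G)⁺ = {B, G}.
The closure contains neither all of R1 = {A, B, D, F, G, H} nor all of R2 = {B, C, E, G}, so the common attributes are not a superkey of either fragment. The join is lossy.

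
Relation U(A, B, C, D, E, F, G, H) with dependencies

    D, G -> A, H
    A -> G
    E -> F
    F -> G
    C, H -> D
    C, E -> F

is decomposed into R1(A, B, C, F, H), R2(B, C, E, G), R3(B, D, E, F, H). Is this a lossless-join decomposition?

Chase test. Columns are A, B, C, D, E, F, G, H; row i has aⱼ where attribute j ∈ Ri, else bᵢⱼ.
Initial tableau (one row per fragment):
  row 1: a1 a2 a3 b14 b15 a6 b17 a8
  row 2: b21 a2 a3 b24 a5 b26 a7 b28
  row 3: b31 a2 b33 a4 a5 a6 b37 a8
Rows 2 and 3 agree on E; apply E→F and equate their F entries.
Rows 1 and 2 agree on F; apply F→G and equate their G entries.
Rows 1 and 3 agree on F; apply F→G and equate their G entries.
No row becomes fully distinguished — the join is lossy.

No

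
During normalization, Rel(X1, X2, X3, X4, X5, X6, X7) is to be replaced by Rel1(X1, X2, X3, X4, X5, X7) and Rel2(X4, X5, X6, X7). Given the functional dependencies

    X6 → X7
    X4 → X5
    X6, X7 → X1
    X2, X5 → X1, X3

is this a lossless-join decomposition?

No

Common attributes: Rel1 ∩ Rel2 = {X4, X5, X7}.
No dependency enlarges {X4, X5, X7}, so (X4, X5, X7)⁺ = {X4, X5, X7}.
The closure contains neither all of Rel1 = {X1, X2, X3, X4, X5, X7} nor all of Rel2 = {X4, X5, X6, X7}, so the common attributes are not a superkey of either fragment. The join is lossy.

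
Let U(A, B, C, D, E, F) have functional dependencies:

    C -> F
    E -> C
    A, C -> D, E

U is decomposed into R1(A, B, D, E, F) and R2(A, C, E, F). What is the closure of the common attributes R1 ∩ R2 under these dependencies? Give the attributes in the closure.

R1 ∩ R2 = {A, E, F}.
E → C applies, adding C
A, C → D, E applies, adding D
Closure: {A, C, D, E, F}.

A, C, D, E, F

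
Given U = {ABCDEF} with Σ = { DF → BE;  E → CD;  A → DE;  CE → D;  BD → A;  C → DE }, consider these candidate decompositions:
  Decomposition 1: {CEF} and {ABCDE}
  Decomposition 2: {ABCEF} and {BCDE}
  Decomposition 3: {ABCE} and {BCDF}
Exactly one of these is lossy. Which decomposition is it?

Decomposition 1

Decomposition 1: common = {CE}, closure = {CDE} → lossy.
Decomposition 2: common = {BCE}, closure = {ABCDE} → lossless.
Decomposition 3: common = {BC}, closure = {ABCDE} → lossless.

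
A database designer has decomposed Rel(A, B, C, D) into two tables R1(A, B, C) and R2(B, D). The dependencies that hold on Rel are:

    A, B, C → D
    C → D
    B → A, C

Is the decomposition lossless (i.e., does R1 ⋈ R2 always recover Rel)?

Yes

Common attributes: R1 ∩ R2 = {B}.
Closure of {B}: B → A, C applies, adding A, C; A, B, C → D applies, adding D. So (B)⁺ = {A, B, C, D}.
This closure contains every attribute of R1, so R1 ∩ R2 → R1. The join is lossless.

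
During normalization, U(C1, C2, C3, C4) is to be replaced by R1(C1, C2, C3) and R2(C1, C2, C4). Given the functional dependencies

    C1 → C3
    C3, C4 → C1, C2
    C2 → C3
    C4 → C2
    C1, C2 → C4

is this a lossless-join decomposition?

Common attributes: R1 ∩ R2 = {C1, C2}.
Closure of {C1, C2}: C1 → C3 applies, adding C3; C1, C2 → C4 applies, adding C4. So (C1, C2)⁺ = {C1, C2, C3, C4}.
This closure contains every attribute of R1, so R1 ∩ R2 → R1. The join is lossless.

Yes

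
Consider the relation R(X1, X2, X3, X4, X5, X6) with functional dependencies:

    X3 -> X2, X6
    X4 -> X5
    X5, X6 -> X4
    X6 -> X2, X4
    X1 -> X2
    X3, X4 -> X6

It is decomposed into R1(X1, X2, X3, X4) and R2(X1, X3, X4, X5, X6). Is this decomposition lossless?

Yes

Common attributes: R1 ∩ R2 = {X1, X3, X4}.
Closure of {X1, X3, X4}: X3 → X2, X6 applies, adding X2, X6; X4 → X5 applies, adding X5. So (X1, X3, X4)⁺ = {X1, X2, X3, X4, X5, X6}.
This closure contains every attribute of R1, so R1 ∩ R2 → R1. The join is lossless.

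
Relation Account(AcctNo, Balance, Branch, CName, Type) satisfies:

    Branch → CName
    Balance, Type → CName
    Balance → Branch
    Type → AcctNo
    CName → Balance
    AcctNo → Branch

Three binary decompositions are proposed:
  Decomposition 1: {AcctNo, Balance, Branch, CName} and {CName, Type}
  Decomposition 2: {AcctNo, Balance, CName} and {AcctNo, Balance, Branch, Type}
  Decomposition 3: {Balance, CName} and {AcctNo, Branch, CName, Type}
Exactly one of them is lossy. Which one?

Decomposition 1

Decomposition 1: common = {CName}, closure = {Balance, Branch, CName} → lossy.
Decomposition 2: common = {AcctNo, Balance}, closure = {AcctNo, Balance, Branch, CName} → lossless.
Decomposition 3: common = {CName}, closure = {Balance, Branch, CName} → lossless.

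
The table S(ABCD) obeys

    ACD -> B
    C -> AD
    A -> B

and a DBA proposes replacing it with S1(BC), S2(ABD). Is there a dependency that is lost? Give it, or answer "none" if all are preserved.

C -> AD

Check C → AD: no single fragment contains all of {ACD}, and the restricted closure of {C} across the fragments never reaches {AD}.
ACD → B is preserved.
A → B is preserved.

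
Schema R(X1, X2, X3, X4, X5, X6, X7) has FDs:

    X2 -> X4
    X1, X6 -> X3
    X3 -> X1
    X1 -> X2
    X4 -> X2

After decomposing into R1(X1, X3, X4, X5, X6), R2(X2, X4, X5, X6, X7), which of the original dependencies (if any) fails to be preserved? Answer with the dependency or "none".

X2 → X4 lies within R2.
X1, X6 → X3 lies within R1.
X3 → X1 lies within R1.
X1 → X2: restricted closure across fragments reaches X2.
X4 → X2 lies within R2.
Every dependency is enforceable on the fragments, so the decomposition is dependency-preserving.

none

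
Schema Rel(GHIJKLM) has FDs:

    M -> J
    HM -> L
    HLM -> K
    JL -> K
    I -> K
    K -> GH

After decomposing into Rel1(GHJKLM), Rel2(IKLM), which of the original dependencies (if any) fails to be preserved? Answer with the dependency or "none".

none

M → J lies within Rel1.
HM → L lies within Rel1.
HLM → K lies within Rel1.
JL → K lies within Rel1.
I → K lies within Rel2.
K → GH lies within Rel1.
Every dependency is enforceable on the fragments, so the decomposition is dependency-preserving.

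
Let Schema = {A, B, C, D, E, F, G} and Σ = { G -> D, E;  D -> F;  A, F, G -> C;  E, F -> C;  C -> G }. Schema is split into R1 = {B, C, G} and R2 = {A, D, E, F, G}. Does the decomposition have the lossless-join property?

Common attributes: R1 ∩ R2 = {G}.
Closure of {G}: G → D, E applies, adding D, E; D → F applies, adding F; E, F → C applies, adding C. So (G)⁺ = {C, D, E, F, G}.
The closure contains neither all of R1 = {B, C, G} nor all of R2 = {A, D, E, F, G}, so the common attributes are not a superkey of either fragment. The join is lossy.

No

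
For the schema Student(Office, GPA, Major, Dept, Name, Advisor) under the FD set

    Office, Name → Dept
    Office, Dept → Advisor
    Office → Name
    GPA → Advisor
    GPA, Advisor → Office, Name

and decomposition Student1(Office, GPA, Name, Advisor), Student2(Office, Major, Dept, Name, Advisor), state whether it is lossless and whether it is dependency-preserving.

lossy but dependency-preserving

Lossless test: (Office, Name, Advisor)⁺ = {Office, Dept, Name, Advisor}, which is a superkey of neither fragment — lossy.
Dependency preservation: every FD's attributes lie within a single fragment, so each can be enforced locally — preserved.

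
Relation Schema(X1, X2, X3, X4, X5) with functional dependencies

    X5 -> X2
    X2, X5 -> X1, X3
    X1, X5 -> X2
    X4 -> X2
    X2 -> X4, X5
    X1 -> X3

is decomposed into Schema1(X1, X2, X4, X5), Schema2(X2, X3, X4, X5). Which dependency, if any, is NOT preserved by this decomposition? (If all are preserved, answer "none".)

Check X1 → X3: no single fragment contains all of {X1, X3}, and the restricted closure of {X1} across the fragments never reaches {X3}.
X5 → X2 is preserved.
X2, X5 → X1, X3 is preserved.
X1, X5 → X2 is preserved.
X4 → X2 is preserved.
X2 → X4, X5 is preserved.

X1 -> X3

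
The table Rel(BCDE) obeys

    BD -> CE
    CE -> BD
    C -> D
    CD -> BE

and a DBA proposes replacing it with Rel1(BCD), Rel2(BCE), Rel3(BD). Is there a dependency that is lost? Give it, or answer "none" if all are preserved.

none

BD → CE: restricted closure across fragments reaches CE.
CE → BD: restricted closure across fragments reaches BD.
C → D lies within Rel1.
CD → BE: restricted closure across fragments reaches BE.
Every dependency is enforceable on the fragments, so the decomposition is dependency-preserving.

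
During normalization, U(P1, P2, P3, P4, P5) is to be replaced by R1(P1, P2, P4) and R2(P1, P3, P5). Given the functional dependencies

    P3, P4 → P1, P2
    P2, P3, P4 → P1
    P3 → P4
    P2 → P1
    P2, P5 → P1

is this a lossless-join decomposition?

Common attributes: R1 ∩ R2 = {P1}.
No dependency enlarges {P1}, so (P1)⁺ = {P1}.
The closure contains neither all of R1 = {P1, P2, P4} nor all of R2 = {P1, P3, P5}, so the common attributes are not a superkey of either fragment. The join is lossy.

No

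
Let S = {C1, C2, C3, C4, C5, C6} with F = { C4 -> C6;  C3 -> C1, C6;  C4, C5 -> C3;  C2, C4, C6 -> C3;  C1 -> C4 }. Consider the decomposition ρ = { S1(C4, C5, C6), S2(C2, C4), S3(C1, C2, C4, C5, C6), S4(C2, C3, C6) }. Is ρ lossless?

No

Chase test. Columns are C1, C2, C3, C4, C5, C6; row i has aⱼ where attribute j ∈ Si, else bᵢⱼ.
Initial tableau (one row per fragment):
  row 1: b11 b12 b13 a4 a5 a6
  row 2: b21 a2 b23 a4 b25 b26
  row 3: a1 a2 b33 a4 a5 a6
  row 4: b41 a2 a3 b44 b45 a6
Rows 1 and 2 agree on C4; apply C4→C6 and equate their C6 entries.
Rows 1 and 3 agree on C4, C5; apply C4, C5→C3 and equate their C3 entries.
Rows 2 and 3 agree on C2, C4, C6; apply C2, C4, C6→C3 and equate their C3 entries.
Rows 1 and 2 agree on C3; apply C3→C1, C6 and equate their C1, C6 entries.
Rows 1 and 3 agree on C3; apply C3→C1, C6 and equate their C1, C6 entries.
No row becomes fully distinguished — the join is lossy.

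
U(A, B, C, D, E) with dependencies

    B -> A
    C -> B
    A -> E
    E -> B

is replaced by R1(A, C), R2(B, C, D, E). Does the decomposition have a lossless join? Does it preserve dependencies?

Lossless test: (C)⁺ = {A, B, C, E}, which contains all of one fragment — lossless.
Dependency preservation: the restricted closure of {B} across the fragments never reaches {A}, so B → A cannot be enforced without a join — not preserved.

lossless but not dependency-preserving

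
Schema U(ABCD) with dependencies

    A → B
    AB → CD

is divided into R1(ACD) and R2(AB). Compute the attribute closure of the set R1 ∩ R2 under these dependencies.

R1 ∩ R2 = {A}.
A → B applies, adding B
AB → CD applies, adding CD
Closure: {ABCD}.

ABCD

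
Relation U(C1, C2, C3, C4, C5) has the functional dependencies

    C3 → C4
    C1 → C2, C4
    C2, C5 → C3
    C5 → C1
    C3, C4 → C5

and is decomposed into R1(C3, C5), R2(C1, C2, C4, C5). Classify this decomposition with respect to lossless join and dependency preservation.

Lossless test: (C5)⁺ = {C1, C2, C3, C4, C5}, which contains all of one fragment — lossless.
Dependency preservation: C3 → C4; C2, C5 → C3; C3, C4 → C5 are not contained in any single fragment, but the restricted closure of each left-hand side across the fragments still reaches the right-hand side; the remaining FDs each lie inside some fragment. All dependencies are preserved.

lossless and dependency-preserving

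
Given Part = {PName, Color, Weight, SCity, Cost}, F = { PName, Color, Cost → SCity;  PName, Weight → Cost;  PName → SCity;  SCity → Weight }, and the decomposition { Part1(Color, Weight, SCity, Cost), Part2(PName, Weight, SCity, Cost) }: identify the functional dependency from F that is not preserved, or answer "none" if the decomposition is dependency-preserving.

PName, Color, Cost → SCity: restricted closure across fragments reaches SCity.
PName, Weight → Cost lies within Part2.
PName → SCity lies within Part2.
SCity → Weight lies within Part1.
Every dependency is enforceable on the fragments, so the decomposition is dependency-preserving.

none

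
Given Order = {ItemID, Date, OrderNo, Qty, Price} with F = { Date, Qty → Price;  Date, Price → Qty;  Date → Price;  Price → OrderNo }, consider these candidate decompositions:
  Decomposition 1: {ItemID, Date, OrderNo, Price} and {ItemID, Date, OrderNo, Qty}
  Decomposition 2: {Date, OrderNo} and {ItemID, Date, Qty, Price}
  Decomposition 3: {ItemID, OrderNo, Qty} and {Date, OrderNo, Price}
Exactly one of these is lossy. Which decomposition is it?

Decomposition 1: common = {ItemID, Date, OrderNo}, closure = {ItemID, Date, OrderNo, Qty, Price} → lossless.
Decomposition 2: common = {Date}, closure = {Date, OrderNo, Qty, Price} → lossless.
Decomposition 3: common = {OrderNo}, closure = {OrderNo} → lossy.

Decomposition 3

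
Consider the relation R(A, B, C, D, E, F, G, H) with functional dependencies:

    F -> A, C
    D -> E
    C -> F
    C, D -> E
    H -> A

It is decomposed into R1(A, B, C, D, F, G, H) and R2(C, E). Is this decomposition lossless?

No

Common attributes: R1 ∩ R2 = {C}.
Closure of {C}: C → F applies, adding F; F → A, C applies, adding A. So (C)⁺ = {A, C, F}.
The closure contains neither all of R1 = {A, B, C, D, F, G, H} nor all of R2 = {C, E}, so the common attributes are not a superkey of either fragment. The join is lossy.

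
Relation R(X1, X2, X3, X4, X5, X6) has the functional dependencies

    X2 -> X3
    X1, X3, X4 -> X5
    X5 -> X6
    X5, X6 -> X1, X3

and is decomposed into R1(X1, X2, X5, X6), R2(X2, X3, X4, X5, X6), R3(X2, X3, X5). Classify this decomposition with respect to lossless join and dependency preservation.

lossless but not dependency-preserving

Lossless test (chase): Rows 1 and 2 agree on X2; apply X2→X3 and equate their X3 entries. Rows 1 and 3 agree on X5; apply X5→X6 and equate their X6 entries. Rows 1 and 2 agree on X5, X6; apply X5, X6→X1, X3 and equate their X1, X3 entries. Rows 1 and 3 agree on X5, X6; apply X5, X6→X1, X3 and equate their X1, X3 entries. Row 2 is now all distinguished symbols — the join is lossless.
Dependency preservation: the restricted closure of {X1, X3, X4} across the fragments never reaches {X5}, so X1, X3, X4 → X5 cannot be enforced without a join — not preserved.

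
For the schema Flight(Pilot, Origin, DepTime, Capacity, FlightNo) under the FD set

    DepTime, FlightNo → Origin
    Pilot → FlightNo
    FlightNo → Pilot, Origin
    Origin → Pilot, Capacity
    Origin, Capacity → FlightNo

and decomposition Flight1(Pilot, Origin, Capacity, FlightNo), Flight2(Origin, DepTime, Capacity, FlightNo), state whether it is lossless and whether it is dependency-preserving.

lossless and dependency-preserving

Lossless test: (Origin, Capacity, FlightNo)⁺ = {Pilot, Origin, Capacity, FlightNo}, which contains all of one fragment — lossless.
Dependency preservation: every FD's attributes lie within a single fragment, so each can be enforced locally — preserved.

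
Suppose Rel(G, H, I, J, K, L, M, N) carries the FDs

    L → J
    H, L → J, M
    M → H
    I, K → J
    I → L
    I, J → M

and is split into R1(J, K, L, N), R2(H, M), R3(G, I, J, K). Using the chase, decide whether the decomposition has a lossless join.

No

Chase test. Columns are G, H, I, J, K, L, M, N; row i has aⱼ where attribute j ∈ Ri, else bᵢⱼ.
Initial tableau (one row per fragment):
  row 1: b11 b12 b13 a4 a5 a6 b17 a8
  row 2: b21 a2 b23 b24 b25 b26 a7 b28
  row 3: a1 b32 a3 a4 a5 b36 b37 b38
No row becomes fully distinguished — the join is lossy.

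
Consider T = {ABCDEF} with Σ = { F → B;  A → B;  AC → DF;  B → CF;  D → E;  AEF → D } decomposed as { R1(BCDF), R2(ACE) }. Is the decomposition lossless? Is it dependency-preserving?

Lossless test: (C)⁺ = {C}, which is a superkey of neither fragment — lossy.
Dependency preservation: the restricted closure of {A} across the fragments never reaches {B}, so A → B cannot be enforced without a join — not preserved.

lossy and not dependency-preserving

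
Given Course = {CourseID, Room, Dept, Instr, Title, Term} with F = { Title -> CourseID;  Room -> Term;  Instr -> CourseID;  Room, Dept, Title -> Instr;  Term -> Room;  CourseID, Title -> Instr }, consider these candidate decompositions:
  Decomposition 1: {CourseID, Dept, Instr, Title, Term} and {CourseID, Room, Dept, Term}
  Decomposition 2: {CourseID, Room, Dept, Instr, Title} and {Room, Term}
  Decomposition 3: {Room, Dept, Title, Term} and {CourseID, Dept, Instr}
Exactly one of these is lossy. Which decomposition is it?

Decomposition 1: common = {CourseID, Dept, Term}, closure = {CourseID, Room, Dept, Term} → lossless.
Decomposition 2: common = {Room}, closure = {Room, Term} → lossless.
Decomposition 3: common = {Dept}, closure = {Dept} → lossy.

Decomposition 3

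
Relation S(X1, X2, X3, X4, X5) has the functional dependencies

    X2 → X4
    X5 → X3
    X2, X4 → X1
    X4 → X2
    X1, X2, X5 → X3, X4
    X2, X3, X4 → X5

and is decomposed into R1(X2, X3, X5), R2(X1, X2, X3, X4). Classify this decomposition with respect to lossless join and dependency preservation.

Lossless test: (X2, X3)⁺ = {X1, X2, X3, X4, X5}, which contains all of one fragment — lossless.
Dependency preservation: X1, X2, X5 → X3, X4; X2, X3, X4 → X5 are not contained in any single fragment, but the restricted closure of each left-hand side across the fragments still reaches the right-hand side; the remaining FDs each lie inside some fragment. All dependencies are preserved.

lossless and dependency-preserving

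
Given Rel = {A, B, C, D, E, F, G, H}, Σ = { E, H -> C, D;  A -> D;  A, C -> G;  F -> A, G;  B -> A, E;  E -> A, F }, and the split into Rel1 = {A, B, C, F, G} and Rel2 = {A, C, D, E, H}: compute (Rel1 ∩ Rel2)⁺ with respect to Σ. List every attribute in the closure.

Rel1 ∩ Rel2 = {A, C}.
A → D applies, adding D
A, C → G applies, adding G
Closure: {A, C, D, G}.

A, C, D, G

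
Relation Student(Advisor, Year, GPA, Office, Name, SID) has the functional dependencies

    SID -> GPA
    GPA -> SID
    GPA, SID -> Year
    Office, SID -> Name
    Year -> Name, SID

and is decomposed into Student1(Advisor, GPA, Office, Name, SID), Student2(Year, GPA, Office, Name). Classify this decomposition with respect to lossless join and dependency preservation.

lossless and dependency-preserving

Lossless test: (GPA, Office, Name)⁺ = {Year, GPA, Office, Name, SID}, which contains all of one fragment — lossless.
Dependency preservation: GPA, SID → Year; Year → Name, SID are not contained in any single fragment, but the restricted closure of each left-hand side across the fragments still reaches the right-hand side; the remaining FDs each lie inside some fragment. All dependencies are preserved.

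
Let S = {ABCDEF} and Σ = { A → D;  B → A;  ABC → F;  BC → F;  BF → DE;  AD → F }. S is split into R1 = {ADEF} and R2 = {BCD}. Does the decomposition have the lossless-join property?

Common attributes: R1 ∩ R2 = {D}.
No dependency enlarges {D}, so (D)⁺ = {D}.
The closure contains neither all of R1 = {ADEF} nor all of R2 = {BCD}, so the common attributes are not a superkey of either fragment. The join is lossy.

No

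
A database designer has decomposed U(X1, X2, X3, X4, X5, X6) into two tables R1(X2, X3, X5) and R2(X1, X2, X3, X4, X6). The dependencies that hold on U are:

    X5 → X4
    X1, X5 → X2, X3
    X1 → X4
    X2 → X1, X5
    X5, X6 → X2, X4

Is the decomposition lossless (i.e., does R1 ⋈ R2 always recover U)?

Yes

Common attributes: R1 ∩ R2 = {X2, X3}.
Closure of {X2, X3}: X2 → X1, X5 applies, adding X1, X5; X5 → X4 applies, adding X4. So (X2, X3)⁺ = {X1, X2, X3, X4, X5}.
This closure contains every attribute of R1, so R1 ∩ R2 → R1. The join is lossless.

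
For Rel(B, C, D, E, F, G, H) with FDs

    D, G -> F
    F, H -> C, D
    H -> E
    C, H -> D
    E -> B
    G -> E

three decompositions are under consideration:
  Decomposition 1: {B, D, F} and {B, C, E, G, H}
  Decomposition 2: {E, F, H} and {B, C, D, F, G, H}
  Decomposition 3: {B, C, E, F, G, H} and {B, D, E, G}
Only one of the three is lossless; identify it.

Decomposition 1: common = {B}, closure = {B} → lossy.
Decomposition 2: common = {F, H}, closure = {B, C, D, E, F, H} → lossless.
Decomposition 3: common = {B, E, G}, closure = {B, E, G} → lossy.

Decomposition 2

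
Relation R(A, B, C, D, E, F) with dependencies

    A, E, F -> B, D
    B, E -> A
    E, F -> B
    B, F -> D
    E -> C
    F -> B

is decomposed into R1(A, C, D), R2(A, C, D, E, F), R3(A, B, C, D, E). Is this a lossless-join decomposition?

No

Chase test. Columns are A, B, C, D, E, F; row i has aⱼ where attribute j ∈ Ri, else bᵢⱼ.
Initial tableau (one row per fragment):
  row 1: a1 b12 a3 a4 b15 b16
  row 2: a1 b22 a3 a4 a5 a6
  row 3: a1 a2 a3 a4 a5 b36
No row becomes fully distinguished — the join is lossy.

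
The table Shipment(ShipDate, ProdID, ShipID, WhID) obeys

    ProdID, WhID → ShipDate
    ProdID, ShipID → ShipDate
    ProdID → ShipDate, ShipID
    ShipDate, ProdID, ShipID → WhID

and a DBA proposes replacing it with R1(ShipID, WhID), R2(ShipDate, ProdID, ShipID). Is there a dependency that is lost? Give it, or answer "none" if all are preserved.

Check ShipDate, ProdID, ShipID → WhID: no single fragment contains all of {ShipDate, ProdID, ShipID, WhID}, and the restricted closure of {ShipDate, ProdID, ShipID} across the fragments never reaches {WhID}.
ProdID, WhID → ShipDate is preserved.
ProdID, ShipID → ShipDate is preserved.
ProdID → ShipDate, ShipID is preserved.

ShipDate, ProdID, ShipID → WhID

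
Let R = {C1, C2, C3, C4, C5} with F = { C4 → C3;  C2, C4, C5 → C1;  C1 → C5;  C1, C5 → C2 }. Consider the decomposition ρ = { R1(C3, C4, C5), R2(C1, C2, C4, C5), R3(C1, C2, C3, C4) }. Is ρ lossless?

Chase test. Columns are C1, C2, C3, C4, C5; row i has aⱼ where attribute j ∈ Ri, else bᵢⱼ.
Initial tableau (one row per fragment):
  row 1: b11 b12 a3 a4 a5
  row 2: a1 a2 b23 a4 a5
  row 3: a1 a2 a3 a4 b35
Rows 1 and 2 agree on C4; apply C4→C3 and equate their C3 entries.
Rows 2 and 3 agree on C1; apply C1→C5 and equate their C5 entries.
Row 2 is now all distinguished symbols — the join is lossless.

Yes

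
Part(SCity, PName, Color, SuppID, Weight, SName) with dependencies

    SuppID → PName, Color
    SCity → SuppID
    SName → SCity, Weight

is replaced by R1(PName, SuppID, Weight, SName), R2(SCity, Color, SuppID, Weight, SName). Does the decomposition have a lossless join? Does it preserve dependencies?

Lossless test: (SuppID, Weight, SName)⁺ = {SCity, PName, Color, SuppID, Weight, SName}, which contains all of one fragment — lossless.
Dependency preservation: SuppID → PName, Color is not contained in any single fragment, but the restricted closure of its left-hand side across the fragments still reaches the right-hand side; the remaining FDs each lie inside some fragment. All dependencies are preserved.

lossless and dependency-preserving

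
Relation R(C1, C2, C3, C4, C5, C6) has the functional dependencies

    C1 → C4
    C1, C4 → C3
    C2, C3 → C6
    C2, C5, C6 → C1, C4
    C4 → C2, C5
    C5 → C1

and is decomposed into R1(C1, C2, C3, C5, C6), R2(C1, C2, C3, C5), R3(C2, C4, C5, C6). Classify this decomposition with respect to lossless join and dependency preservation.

Lossless test (chase): Rows 1 and 2 agree on C1; apply C1→C4 and equate their C4 entries. Rows 1 and 2 agree on C2, C3; apply C2, C3→C6 and equate their C6 entries. Rows 1 and 3 agree on C2, C5, C6; apply C2, C5, C6→C1, C4 and equate their C1, C4 entries. Rows 1 and 3 agree on C1, C4; apply C1, C4→C3 and equate their C3 entries. Row 1 is now all distinguished symbols — the join is lossless.
Dependency preservation: C1 → C4; C1, C4 → C3; C2, C5, C6 → C1, C4 are not contained in any single fragment, but the restricted closure of each left-hand side across the fragments still reaches the right-hand side; the remaining FDs each lie inside some fragment. All dependencies are preserved.

lossless and dependency-preserving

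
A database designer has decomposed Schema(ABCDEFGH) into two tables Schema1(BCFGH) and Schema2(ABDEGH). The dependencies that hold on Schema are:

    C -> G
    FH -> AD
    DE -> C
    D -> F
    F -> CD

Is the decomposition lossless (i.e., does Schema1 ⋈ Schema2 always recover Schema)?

No

Common attributes: Schema1 ∩ Schema2 = {BGH}.
No dependency enlarges {BGH}, so (BGH)⁺ = {BGH}.
The closure contains neither all of Schema1 = {BCFGH} nor all of Schema2 = {ABDEGH}, so the common attributes are not a superkey of either fragment. The join is lossy.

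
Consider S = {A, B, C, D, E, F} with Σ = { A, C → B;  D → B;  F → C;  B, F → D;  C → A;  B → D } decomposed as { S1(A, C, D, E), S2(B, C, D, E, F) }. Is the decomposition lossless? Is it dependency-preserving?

lossless and dependency-preserving

Lossless test: (C, D, E)⁺ = {A, B, C, D, E}, which contains all of one fragment — lossless.
Dependency preservation: A, C → B is not contained in any single fragment, but the restricted closure of its left-hand side across the fragments still reaches the right-hand side; the remaining FDs each lie inside some fragment. All dependencies are preserved.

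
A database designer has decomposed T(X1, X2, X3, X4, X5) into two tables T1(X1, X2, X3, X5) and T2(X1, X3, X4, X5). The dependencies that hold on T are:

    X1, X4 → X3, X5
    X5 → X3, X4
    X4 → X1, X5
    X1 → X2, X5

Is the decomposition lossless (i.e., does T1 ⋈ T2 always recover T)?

Yes

Common attributes: T1 ∩ T2 = {X1, X3, X5}.
Closure of {X1, X3, X5}: X5 → X3, X4 applies, adding X4; X1 → X2, X5 applies, adding X2. So (X1, X3, X5)⁺ = {X1, X2, X3, X4, X5}.
This closure contains every attribute of T1, so T1 ∩ T2 → T1. The join is lossless.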